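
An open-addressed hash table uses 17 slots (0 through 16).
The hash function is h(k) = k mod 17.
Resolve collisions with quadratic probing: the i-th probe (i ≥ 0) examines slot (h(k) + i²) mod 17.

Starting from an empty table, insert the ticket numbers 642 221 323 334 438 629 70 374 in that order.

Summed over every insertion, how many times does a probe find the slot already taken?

642: h=13 -> slot 13
221: h=0 -> slot 0
323: h=0, probe 0,1 -> slot 1
334: h=11 -> slot 11
438: h=13, probe 13,14 -> slot 14
629: h=0, probe 0,1,4 -> slot 4
70: h=2 -> slot 2
374: h=0, probe 0,1,4,9 -> slot 9
Table: [221, 323, 70, -, 629, -, -, -, -, 374, -, 334, -, 642, 438, -, -]

7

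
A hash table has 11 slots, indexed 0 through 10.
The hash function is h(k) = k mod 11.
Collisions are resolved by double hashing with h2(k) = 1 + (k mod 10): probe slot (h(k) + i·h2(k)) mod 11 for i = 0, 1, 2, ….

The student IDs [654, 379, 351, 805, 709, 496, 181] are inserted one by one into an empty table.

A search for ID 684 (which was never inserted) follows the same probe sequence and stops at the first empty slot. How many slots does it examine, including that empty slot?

4

654: h=5 => slot 5
379: h=5, h2=10, probe 5,4 => slot 4
351: h=10 => slot 10
805: h=2 => slot 2
709: h=5, h2=10, probe 5,4,3 => slot 3
496: h=1 => slot 1
181: h=5, h2=2, probe 5,7 => slot 7
Table: [—, 496, 805, 709, 379, 654, —, 181, —, —, 351]
Lookup 684: h=2, h2=5, probe 2,7,1,6 → slot 6 empty, not found.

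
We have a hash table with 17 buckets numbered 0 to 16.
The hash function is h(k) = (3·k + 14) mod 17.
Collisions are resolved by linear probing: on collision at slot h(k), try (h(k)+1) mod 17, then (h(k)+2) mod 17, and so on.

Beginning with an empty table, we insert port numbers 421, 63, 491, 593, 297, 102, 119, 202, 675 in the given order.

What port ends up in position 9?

593

421: h=2 => slot 2
63: h=16 => slot 16
491: h=8 => slot 8
593: h=8, probe 8,9 => slot 9
297: h=4 => slot 4
102: h=14 => slot 14
119: h=14, probe 14,15 => slot 15
202: h=8, probe 8,9,10 => slot 10
675: h=16, probe 16,0 => slot 0
Table: [675, ∅, 421, ∅, 297, ∅, ∅, ∅, 491, 593, 202, ∅, ∅, ∅, 102, 119, 63]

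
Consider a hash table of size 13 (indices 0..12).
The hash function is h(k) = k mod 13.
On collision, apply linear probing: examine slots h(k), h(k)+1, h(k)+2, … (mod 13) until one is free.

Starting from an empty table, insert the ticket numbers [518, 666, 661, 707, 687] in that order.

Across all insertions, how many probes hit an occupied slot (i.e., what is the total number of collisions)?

518: h=11 -> slot 11
666: h=3 -> slot 3
661: h=11, probe 11,12 -> slot 12
707: h=5 -> slot 5
687: h=11, probe 11,12,0 -> slot 0
Table: [687, _, _, 666, _, 707, _, _, _, _, _, 518, 661]

3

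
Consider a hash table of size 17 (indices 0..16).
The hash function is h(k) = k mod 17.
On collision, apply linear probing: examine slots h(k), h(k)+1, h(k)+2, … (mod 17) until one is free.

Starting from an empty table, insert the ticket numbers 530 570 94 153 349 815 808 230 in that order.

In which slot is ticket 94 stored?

Insert 530: h=3, slot 3 empty → index 3.
Insert 570: h=9, slot 9 empty → index 9.
Insert 94: h=9, slot 9 occupied → index 10.
Insert 153: h=0, slot 0 empty → index 0.
Insert 349: h=9, slots 9,10 occupied → index 11.
Insert 815: h=16, slot 16 empty → index 16.
Insert 808: h=9, slots 9,10,11 occupied → index 12.
Insert 230: h=9, slots 9,10,11,12 occupied → index 13.
Table: [153, —, —, 530, —, —, —, —, —, 570, 94, 349, 808, 230, —, —, 815]

10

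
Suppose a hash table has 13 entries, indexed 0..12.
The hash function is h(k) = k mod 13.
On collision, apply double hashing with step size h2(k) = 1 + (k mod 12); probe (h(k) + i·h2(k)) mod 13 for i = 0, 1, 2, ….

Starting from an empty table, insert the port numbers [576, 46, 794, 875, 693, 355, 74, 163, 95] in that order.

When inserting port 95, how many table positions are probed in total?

5

576: h=4 -> slot 4
46: h=7 -> slot 7
794: h=1 -> slot 1
875: h=4, h2=12, probe 4,3 -> slot 3
693: h=4, h2=10, probe 4,1,11 -> slot 11
355: h=4, h2=8, probe 4,12 -> slot 12
74: h=9 -> slot 9
163: h=7, h2=8, probe 7,2 -> slot 2
95: h=4, h2=12, probe 4,3,2,1,0 -> slot 0
Table: [95, 794, 163, 875, 576, -, -, 46, -, 74, -, 693, 355]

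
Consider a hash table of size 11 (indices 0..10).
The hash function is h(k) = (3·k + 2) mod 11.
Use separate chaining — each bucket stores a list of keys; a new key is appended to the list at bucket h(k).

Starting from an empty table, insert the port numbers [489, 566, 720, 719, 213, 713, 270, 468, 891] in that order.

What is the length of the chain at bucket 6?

3

489 -> bucket 6
566 -> bucket 6 (collision)
720 -> bucket 6 (collision)
719 -> bucket 3
213 -> bucket 3 (collision)
713 -> bucket 7
270 -> bucket 9
468 -> bucket 9 (collision)
891 -> bucket 2
Final buckets:
0: .
1: .
2: 891
3: 719 -> 213
4: .
5: .
6: 489 -> 566 -> 720
7: 713
8: .
9: 270 -> 468
10: .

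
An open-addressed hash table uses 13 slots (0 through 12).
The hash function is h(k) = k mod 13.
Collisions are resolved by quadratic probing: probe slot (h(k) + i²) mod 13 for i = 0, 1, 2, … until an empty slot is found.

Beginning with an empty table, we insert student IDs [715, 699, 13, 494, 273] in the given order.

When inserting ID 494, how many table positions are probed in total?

715: h=0 -> slot 0
699: h=10 -> slot 10
13: h=0, probe 0,1 -> slot 1
494: h=0, probe 0,1,4 -> slot 4
273: h=0, probe 0,1,4,9 -> slot 9
Table: [715, 13, —, —, 494, —, —, —, —, 273, 699, —, —]

3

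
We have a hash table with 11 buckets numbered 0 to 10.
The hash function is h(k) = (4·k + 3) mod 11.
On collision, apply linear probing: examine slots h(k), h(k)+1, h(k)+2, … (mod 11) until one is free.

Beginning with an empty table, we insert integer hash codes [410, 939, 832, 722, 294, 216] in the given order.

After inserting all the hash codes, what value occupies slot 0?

216

410 hashes to 4; slot 4 is free -> place at 4.
939 hashes to 8; slot 8 is free -> place at 8.
832 hashes to 9; slot 9 is free -> place at 9.
722 hashes to 9; 9 taken -> place at 10.
294 hashes to 2; slot 2 is free -> place at 2.
216 hashes to 9; 9,10 taken -> place at 0.
Table: [216, ∅, 294, ∅, 410, ∅, ∅, ∅, 939, 832, 722]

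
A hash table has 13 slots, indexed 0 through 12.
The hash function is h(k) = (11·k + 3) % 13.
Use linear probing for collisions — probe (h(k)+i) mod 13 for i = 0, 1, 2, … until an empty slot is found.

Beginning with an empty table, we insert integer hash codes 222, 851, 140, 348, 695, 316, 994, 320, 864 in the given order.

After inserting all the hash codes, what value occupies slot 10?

348

Insert 222: h=1, slot 1 empty => index 1.
Insert 851: h=4, slot 4 empty => index 4.
Insert 140: h=9, slot 9 empty => index 9.
Insert 348: h=9, slot 9 occupied => index 10.
Insert 695: h=4, slot 4 occupied => index 5.
Insert 316: h=8, slot 8 empty => index 8.
Insert 994: h=4, slots 4,5 occupied => index 6.
Insert 320: h=0, slot 0 empty => index 0.
Insert 864: h=4, slots 4,5,6 occupied => index 7.
Table: [320, 222, ., ., 851, 695, 994, 864, 316, 140, 348, ., .]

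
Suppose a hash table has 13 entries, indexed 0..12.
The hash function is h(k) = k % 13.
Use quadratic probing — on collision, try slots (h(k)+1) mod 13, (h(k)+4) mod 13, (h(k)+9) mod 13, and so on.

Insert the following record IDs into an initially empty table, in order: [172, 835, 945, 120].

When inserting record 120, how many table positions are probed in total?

Insert 172: h=3, slot 3 empty => index 3.
Insert 835: h=3, slot 3 occupied => index 4.
Insert 945: h=9, slot 9 empty => index 9.
Insert 120: h=3, slots 3,4 occupied => index 7.
Table: [—, —, —, 172, 835, —, —, 120, —, 945, —, —, —]

3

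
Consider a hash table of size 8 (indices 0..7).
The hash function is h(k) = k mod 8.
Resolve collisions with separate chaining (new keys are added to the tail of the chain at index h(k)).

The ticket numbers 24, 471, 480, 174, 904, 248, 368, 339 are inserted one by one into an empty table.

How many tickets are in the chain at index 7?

1

24 -> bucket 0
471 -> bucket 7
480 -> bucket 0 (collision)
174 -> bucket 6
904 -> bucket 0 (collision)
248 -> bucket 0 (collision)
368 -> bucket 0 (collision)
339 -> bucket 3
Final buckets:
0: 24 -> 480 -> 904 -> 248 -> 368
1: _
2: _
3: 339
4: _
5: _
6: 174
7: 471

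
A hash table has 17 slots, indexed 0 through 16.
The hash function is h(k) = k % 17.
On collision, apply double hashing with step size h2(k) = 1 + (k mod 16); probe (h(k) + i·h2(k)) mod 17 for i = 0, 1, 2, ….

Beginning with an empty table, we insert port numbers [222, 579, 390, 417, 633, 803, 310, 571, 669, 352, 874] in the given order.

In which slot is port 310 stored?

222 hashes to 1; slot 1 is free -> place at 1.
579 hashes to 1, h2=4; 1 taken -> place at 5.
390 hashes to 16; slot 16 is free -> place at 16.
417 hashes to 9; slot 9 is free -> place at 9.
633 hashes to 4; slot 4 is free -> place at 4.
803 hashes to 4, h2=4; 4 taken -> place at 8.
310 hashes to 4, h2=7; 4 taken -> place at 11.
571 hashes to 10; slot 10 is free -> place at 10.
669 hashes to 6; slot 6 is free -> place at 6.
352 hashes to 12; slot 12 is free -> place at 12.
874 hashes to 7; slot 7 is free -> place at 7.
Table: [—, 222, —, —, 633, 579, 669, 874, 803, 417, 571, 310, 352, —, —, —, 390]

11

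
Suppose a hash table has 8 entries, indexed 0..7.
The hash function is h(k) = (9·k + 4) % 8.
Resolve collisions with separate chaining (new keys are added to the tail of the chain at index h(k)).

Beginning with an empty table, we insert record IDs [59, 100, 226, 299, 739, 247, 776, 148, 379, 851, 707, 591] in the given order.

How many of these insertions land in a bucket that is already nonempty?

59 -> bucket 7
100 -> bucket 0
226 -> bucket 6
299 -> bucket 7 (collision)
739 -> bucket 7 (collision)
247 -> bucket 3
776 -> bucket 4
148 -> bucket 0 (collision)
379 -> bucket 7 (collision)
851 -> bucket 7 (collision)
707 -> bucket 7 (collision)
591 -> bucket 3 (collision)
Final buckets:
0: 100 -> 148
1: _
2: _
3: 247 -> 591
4: 776
5: _
6: 226
7: 59 -> 299 -> 739 -> 379 -> 851 -> 707

7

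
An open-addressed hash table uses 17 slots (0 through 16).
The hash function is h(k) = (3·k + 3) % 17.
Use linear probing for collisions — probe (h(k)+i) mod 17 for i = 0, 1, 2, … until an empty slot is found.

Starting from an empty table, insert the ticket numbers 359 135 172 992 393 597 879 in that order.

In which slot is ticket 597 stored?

Insert 359: h=9, slot 9 empty => index 9.
Insert 135: h=0, slot 0 empty => index 0.
Insert 172: h=9, slot 9 occupied => index 10.
Insert 992: h=4, slot 4 empty => index 4.
Insert 393: h=9, slots 9,10 occupied => index 11.
Insert 597: h=9, slots 9,10,11 occupied => index 12.
Insert 879: h=5, slot 5 empty => index 5.
Table: [135, _, _, _, 992, 879, _, _, _, 359, 172, 393, 597, _, _, _, _]

12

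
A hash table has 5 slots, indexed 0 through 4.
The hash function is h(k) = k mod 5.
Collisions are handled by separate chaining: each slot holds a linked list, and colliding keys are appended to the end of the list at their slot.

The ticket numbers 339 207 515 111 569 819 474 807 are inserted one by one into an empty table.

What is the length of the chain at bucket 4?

4

339 → bucket 4
207 → bucket 2
515 → bucket 0
111 → bucket 1
569 → bucket 4 (collision)
819 → bucket 4 (collision)
474 → bucket 4 (collision)
807 → bucket 2 (collision)
Final buckets:
0: 515
1: 111
2: 207 -> 807
3: -
4: 339 -> 569 -> 819 -> 474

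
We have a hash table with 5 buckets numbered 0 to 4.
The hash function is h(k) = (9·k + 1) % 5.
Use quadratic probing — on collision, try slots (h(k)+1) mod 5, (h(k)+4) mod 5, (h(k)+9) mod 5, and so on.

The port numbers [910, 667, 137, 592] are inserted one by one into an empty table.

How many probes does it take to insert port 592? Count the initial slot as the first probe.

3

Insert 910: h=1, slot 1 empty → index 1.
Insert 667: h=4, slot 4 empty → index 4.
Insert 137: h=4, slot 4 occupied → index 0.
Insert 592: h=4, slots 4,0 occupied → index 3.
Table: [137, 910, ., 592, 667]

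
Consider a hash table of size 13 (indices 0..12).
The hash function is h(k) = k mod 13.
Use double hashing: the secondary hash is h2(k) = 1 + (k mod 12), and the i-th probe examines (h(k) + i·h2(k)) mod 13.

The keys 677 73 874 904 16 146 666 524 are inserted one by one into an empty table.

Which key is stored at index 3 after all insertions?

874

Insert 677: h=1, slot 1 empty → index 1.
Insert 73: h=8, slot 8 empty → index 8.
Insert 874: h=3, slot 3 empty → index 3.
Insert 904: h=7, slot 7 empty → index 7.
Insert 16: h=3, h2=5, slots 3,8 occupied → index 0.
Insert 146: h=3, h2=3, slot 3 occupied → index 6.
Insert 666: h=3, h2=7, slot 3 occupied → index 10.
Insert 524: h=4, slot 4 empty → index 4.
Table: [16, 677, -, 874, 524, -, 146, 904, 73, -, 666, -, -]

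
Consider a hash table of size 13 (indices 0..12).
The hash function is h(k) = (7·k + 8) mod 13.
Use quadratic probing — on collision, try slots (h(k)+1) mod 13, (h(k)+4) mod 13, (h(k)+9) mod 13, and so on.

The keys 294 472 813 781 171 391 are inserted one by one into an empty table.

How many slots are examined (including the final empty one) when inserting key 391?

2

294 hashes to 12; slot 12 is free => place at 12.
472 hashes to 10; slot 10 is free => place at 10.
813 hashes to 5; slot 5 is free => place at 5.
781 hashes to 2; slot 2 is free => place at 2.
171 hashes to 9; slot 9 is free => place at 9.
391 hashes to 2; 2 taken => place at 3.
Table: [∅, ∅, 781, 391, ∅, 813, ∅, ∅, ∅, 171, 472, ∅, 294]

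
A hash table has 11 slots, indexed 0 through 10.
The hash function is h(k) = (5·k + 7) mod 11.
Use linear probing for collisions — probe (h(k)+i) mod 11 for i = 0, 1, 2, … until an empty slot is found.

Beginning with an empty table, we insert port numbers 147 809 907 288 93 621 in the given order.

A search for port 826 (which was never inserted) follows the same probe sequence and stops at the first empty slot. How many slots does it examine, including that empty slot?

Insert 147: h=5, slot 5 empty => index 5.
Insert 809: h=4, slot 4 empty => index 4.
Insert 907: h=10, slot 10 empty => index 10.
Insert 288: h=6, slot 6 empty => index 6.
Insert 93: h=10, slot 10 occupied => index 0.
Insert 621: h=10, slots 10,0 occupied => index 1.
Table: [93, 621, _, _, 809, 147, 288, _, _, _, 907]
Lookup 826: h=1, probe 1,2 → slot 2 empty, not found.

2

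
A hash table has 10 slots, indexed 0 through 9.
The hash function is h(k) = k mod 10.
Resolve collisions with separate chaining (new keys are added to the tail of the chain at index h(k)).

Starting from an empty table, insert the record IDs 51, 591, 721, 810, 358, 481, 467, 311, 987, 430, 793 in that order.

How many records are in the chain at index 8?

1

51 -> bucket 1
591 -> bucket 1 (collision)
721 -> bucket 1 (collision)
810 -> bucket 0
358 -> bucket 8
481 -> bucket 1 (collision)
467 -> bucket 7
311 -> bucket 1 (collision)
987 -> bucket 7 (collision)
430 -> bucket 0 (collision)
793 -> bucket 3
Final buckets:
0: 810 -> 430
1: 51 -> 591 -> 721 -> 481 -> 311
2: —
3: 793
4: —
5: —
6: —
7: 467 -> 987
8: 358
9: —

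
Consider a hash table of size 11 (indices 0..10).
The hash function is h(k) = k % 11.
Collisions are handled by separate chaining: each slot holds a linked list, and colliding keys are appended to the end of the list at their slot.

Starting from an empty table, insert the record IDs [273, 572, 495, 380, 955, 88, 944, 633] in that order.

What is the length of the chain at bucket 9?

273 -> bucket 9
572 -> bucket 0
495 -> bucket 0 (collision)
380 -> bucket 6
955 -> bucket 9 (collision)
88 -> bucket 0 (collision)
944 -> bucket 9 (collision)
633 -> bucket 6 (collision)
Final buckets:
0: 572 -> 495 -> 88
1: _
2: _
3: _
4: _
5: _
6: 380 -> 633
7: _
8: _
9: 273 -> 955 -> 944
10: _

3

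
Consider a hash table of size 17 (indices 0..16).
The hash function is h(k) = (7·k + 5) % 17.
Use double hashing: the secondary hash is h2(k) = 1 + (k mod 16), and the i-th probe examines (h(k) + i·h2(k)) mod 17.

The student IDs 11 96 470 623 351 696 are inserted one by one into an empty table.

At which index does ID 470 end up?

4

Insert 11: h=14, slot 14 empty => index 14.
Insert 96: h=14, h2=1, slot 14 occupied => index 15.
Insert 470: h=14, h2=7, slot 14 occupied => index 4.
Insert 623: h=14, h2=16, slot 14 occupied => index 13.
Insert 351: h=14, h2=16, slots 14,13 occupied => index 12.
Insert 696: h=15, h2=9, slot 15 occupied => index 7.
Table: [., ., ., ., 470, ., ., 696, ., ., ., ., 351, 623, 11, 96, .]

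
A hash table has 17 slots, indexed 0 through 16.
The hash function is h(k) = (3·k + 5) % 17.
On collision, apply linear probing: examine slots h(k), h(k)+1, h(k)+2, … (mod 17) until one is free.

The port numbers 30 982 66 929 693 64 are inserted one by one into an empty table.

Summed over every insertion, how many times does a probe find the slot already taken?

Insert 30: h=10, slot 10 empty → index 10.
Insert 982: h=10, slot 10 occupied → index 11.
Insert 66: h=16, slot 16 empty → index 16.
Insert 929: h=4, slot 4 empty → index 4.
Insert 693: h=10, slots 10,11 occupied → index 12.
Insert 64: h=10, slots 10,11,12 occupied → index 13.
Table: [_, _, _, _, 929, _, _, _, _, _, 30, 982, 693, 64, _, _, 66]

6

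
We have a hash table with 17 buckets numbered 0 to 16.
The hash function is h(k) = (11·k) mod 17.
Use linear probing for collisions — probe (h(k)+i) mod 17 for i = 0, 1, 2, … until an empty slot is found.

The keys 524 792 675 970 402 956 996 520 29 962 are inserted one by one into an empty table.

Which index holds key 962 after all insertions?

15

Insert 524: h=1, slot 1 empty => index 1.
Insert 792: h=8, slot 8 empty => index 8.
Insert 675: h=13, slot 13 empty => index 13.
Insert 970: h=11, slot 11 empty => index 11.
Insert 402: h=2, slot 2 empty => index 2.
Insert 956: h=10, slot 10 empty => index 10.
Insert 996: h=8, slot 8 occupied => index 9.
Insert 520: h=8, slots 8,9,10,11 occupied => index 12.
Insert 29: h=13, slot 13 occupied => index 14.
Insert 962: h=8, slots 8,9,10,11,12,13,14 occupied => index 15.
Table: [., 524, 402, ., ., ., ., ., 792, 996, 956, 970, 520, 675, 29, 962, .]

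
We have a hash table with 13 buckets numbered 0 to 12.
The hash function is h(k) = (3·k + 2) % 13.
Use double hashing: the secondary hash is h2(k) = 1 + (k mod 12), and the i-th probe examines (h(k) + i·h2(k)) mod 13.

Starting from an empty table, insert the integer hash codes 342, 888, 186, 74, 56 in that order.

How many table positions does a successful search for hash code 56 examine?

2

342 hashes to 1; slot 1 is free -> place at 1.
888 hashes to 1, h2=1; 1 taken -> place at 2.
186 hashes to 1, h2=7; 1 taken -> place at 8.
74 hashes to 3; slot 3 is free -> place at 3.
56 hashes to 1, h2=9; 1 taken -> place at 10.
Table: [—, 342, 888, 74, —, —, —, —, 186, —, 56, —, —]
Lookup 56: h=1, h2=9, probe 1,10 → found at 10.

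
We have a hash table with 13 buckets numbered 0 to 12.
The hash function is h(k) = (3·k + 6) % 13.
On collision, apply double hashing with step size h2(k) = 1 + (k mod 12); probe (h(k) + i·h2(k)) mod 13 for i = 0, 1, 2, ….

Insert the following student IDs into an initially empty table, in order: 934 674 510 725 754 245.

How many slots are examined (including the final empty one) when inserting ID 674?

2

934: h=0 -> slot 0
674: h=0, h2=3, probe 0,3 -> slot 3
510: h=2 -> slot 2
725: h=10 -> slot 10
754: h=6 -> slot 6
245: h=0, h2=6, probe 0,6,12 -> slot 12
Table: [934, ., 510, 674, ., ., 754, ., ., ., 725, ., 245]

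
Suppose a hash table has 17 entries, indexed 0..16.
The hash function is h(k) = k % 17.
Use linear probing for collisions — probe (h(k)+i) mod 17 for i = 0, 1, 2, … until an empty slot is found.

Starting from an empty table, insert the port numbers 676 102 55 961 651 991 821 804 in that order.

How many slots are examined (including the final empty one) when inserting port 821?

3

676: h=13 -> slot 13
102: h=0 -> slot 0
55: h=4 -> slot 4
961: h=9 -> slot 9
651: h=5 -> slot 5
991: h=5, probe 5,6 -> slot 6
821: h=5, probe 5,6,7 -> slot 7
804: h=5, probe 5,6,7,8 -> slot 8
Table: [102, ∅, ∅, ∅, 55, 651, 991, 821, 804, 961, ∅, ∅, ∅, 676, ∅, ∅, ∅]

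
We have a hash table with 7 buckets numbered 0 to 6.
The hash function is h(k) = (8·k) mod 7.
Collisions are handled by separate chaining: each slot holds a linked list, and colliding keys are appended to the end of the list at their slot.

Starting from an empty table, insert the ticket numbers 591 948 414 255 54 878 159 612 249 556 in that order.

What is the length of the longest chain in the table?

6

Insert 591: h=3, bucket 3 empty -> new chain.
Insert 948: h=3, bucket 3 nonempty -> append to chain.
Insert 414: h=1, bucket 1 empty -> new chain.
Insert 255: h=3, bucket 3 nonempty -> append to chain.
Insert 54: h=5, bucket 5 empty -> new chain.
Insert 878: h=3, bucket 3 nonempty -> append to chain.
Insert 159: h=5, bucket 5 nonempty -> append to chain.
Insert 612: h=3, bucket 3 nonempty -> append to chain.
Insert 249: h=4, bucket 4 empty -> new chain.
Insert 556: h=3, bucket 3 nonempty -> append to chain.
Final buckets:
0: ∅
1: 414
2: ∅
3: 591 -> 948 -> 255 -> 878 -> 612 -> 556
4: 249
5: 54 -> 159
6: ∅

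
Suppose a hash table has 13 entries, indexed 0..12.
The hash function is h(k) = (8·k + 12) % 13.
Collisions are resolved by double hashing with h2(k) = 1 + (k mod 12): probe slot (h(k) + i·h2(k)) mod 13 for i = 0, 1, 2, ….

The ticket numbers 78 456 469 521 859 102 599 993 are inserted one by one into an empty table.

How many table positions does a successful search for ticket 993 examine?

2

78 hashes to 12; slot 12 is free => place at 12.
456 hashes to 7; slot 7 is free => place at 7.
469 hashes to 7, h2=2; 7 taken => place at 9.
521 hashes to 7, h2=6; 7 taken => place at 0.
859 hashes to 7, h2=8; 7 taken => place at 2.
102 hashes to 9, h2=7; 9 taken => place at 3.
599 hashes to 7, h2=12; 7 taken => place at 6.
993 hashes to 0, h2=10; 0 taken => place at 10.
Table: [521, ∅, 859, 102, ∅, ∅, 599, 456, ∅, 469, 993, ∅, 78]
Lookup 993: h=0, h2=10, probe 0,10 → found at 10.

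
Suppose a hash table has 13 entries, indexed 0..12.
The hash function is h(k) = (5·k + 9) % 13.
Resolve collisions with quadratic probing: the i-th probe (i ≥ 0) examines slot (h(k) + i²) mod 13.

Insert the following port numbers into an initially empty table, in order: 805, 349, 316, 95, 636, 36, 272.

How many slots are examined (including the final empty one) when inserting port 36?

805 hashes to 4; slot 4 is free => place at 4.
349 hashes to 12; slot 12 is free => place at 12.
316 hashes to 3; slot 3 is free => place at 3.
95 hashes to 3; 3,4 taken => place at 7.
636 hashes to 4; 4 taken => place at 5.
36 hashes to 7; 7 taken => place at 8.
272 hashes to 4; 4,5,8 taken => place at 0.
Table: [272, —, —, 316, 805, 636, —, 95, 36, —, —, —, 349]

2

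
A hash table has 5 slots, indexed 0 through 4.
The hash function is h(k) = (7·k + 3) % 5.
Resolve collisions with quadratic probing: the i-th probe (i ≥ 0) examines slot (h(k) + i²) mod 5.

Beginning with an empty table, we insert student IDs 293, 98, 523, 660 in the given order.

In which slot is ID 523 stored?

Insert 293: h=4, slot 4 empty -> index 4.
Insert 98: h=4, slot 4 occupied -> index 0.
Insert 523: h=4, slots 4,0 occupied -> index 3.
Insert 660: h=3, slots 3,4 occupied -> index 2.
Table: [98, —, 660, 523, 293]

3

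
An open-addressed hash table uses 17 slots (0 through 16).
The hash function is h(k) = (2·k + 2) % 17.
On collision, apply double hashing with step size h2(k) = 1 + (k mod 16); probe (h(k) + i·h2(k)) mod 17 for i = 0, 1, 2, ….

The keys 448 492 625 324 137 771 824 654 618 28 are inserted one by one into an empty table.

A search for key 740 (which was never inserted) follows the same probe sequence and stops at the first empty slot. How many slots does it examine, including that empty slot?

3

448 hashes to 14; slot 14 is free -> place at 14.
492 hashes to 0; slot 0 is free -> place at 0.
625 hashes to 11; slot 11 is free -> place at 11.
324 hashes to 4; slot 4 is free -> place at 4.
137 hashes to 4, h2=10; 4,14 taken -> place at 7.
771 hashes to 14, h2=4; 14 taken -> place at 1.
824 hashes to 1, h2=9; 1 taken -> place at 10.
654 hashes to 1, h2=15; 1 taken -> place at 16.
618 hashes to 14, h2=11; 14 taken -> place at 8.
28 hashes to 7, h2=13; 7 taken -> place at 3.
Table: [492, 771, _, 28, 324, _, _, 137, 618, _, 824, 625, _, _, 448, _, 654]
Lookup 740: h=3, h2=5, probe 3,8,13 → slot 13 empty, not found.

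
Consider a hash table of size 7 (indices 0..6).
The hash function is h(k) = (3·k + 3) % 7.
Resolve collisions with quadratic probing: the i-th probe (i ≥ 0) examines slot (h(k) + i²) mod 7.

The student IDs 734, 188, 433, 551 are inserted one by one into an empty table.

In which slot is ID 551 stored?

5

734: h=0 → slot 0
188: h=0, probe 0,1 → slot 1
433: h=0, probe 0,1,4 → slot 4
551: h=4, probe 4,5 → slot 5
Table: [734, 188, _, _, 433, 551, _]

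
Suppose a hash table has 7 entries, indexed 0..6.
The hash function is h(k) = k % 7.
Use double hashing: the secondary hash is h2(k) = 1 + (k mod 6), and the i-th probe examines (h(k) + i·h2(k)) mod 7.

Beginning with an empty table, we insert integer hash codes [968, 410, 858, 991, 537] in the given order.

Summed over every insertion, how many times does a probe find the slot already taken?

5

Insert 968: h=2, slot 2 empty => index 2.
Insert 410: h=4, slot 4 empty => index 4.
Insert 858: h=4, h2=1, slot 4 occupied => index 5.
Insert 991: h=4, h2=2, slot 4 occupied => index 6.
Insert 537: h=5, h2=4, slots 5,2,6 occupied => index 3.
Table: [., ., 968, 537, 410, 858, 991]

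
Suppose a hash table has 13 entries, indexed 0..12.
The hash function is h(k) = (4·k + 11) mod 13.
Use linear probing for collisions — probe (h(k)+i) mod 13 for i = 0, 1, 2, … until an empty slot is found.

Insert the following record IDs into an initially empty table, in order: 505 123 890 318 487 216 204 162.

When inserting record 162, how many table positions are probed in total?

Insert 505: h=3, slot 3 empty -> index 3.
Insert 123: h=9, slot 9 empty -> index 9.
Insert 890: h=9, slot 9 occupied -> index 10.
Insert 318: h=9, slots 9,10 occupied -> index 11.
Insert 487: h=9, slots 9,10,11 occupied -> index 12.
Insert 216: h=4, slot 4 empty -> index 4.
Insert 204: h=8, slot 8 empty -> index 8.
Insert 162: h=9, slots 9,10,11,12 occupied -> index 0.
Table: [162, ., ., 505, 216, ., ., ., 204, 123, 890, 318, 487]

5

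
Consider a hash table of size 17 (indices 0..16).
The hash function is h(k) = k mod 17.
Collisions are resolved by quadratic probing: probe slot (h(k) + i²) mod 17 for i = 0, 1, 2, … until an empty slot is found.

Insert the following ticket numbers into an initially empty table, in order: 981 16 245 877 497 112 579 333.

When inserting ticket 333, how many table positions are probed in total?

981 hashes to 12; slot 12 is free → place at 12.
16 hashes to 16; slot 16 is free → place at 16.
245 hashes to 7; slot 7 is free → place at 7.
877 hashes to 10; slot 10 is free → place at 10.
497 hashes to 4; slot 4 is free → place at 4.
112 hashes to 10; 10 taken → place at 11.
579 hashes to 1; slot 1 is free → place at 1.
333 hashes to 10; 10,11 taken → place at 14.
Table: [., 579, ., ., 497, ., ., 245, ., ., 877, 112, 981, ., 333, ., 16]

3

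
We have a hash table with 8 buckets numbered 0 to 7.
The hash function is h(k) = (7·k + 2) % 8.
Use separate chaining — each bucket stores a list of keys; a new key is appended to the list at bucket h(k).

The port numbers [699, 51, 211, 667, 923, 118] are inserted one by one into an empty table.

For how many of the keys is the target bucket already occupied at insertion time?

4

Insert 699: h=7, bucket 7 empty → new chain.
Insert 51: h=7, bucket 7 nonempty → append to chain.
Insert 211: h=7, bucket 7 nonempty → append to chain.
Insert 667: h=7, bucket 7 nonempty → append to chain.
Insert 923: h=7, bucket 7 nonempty → append to chain.
Insert 118: h=4, bucket 4 empty → new chain.
Final buckets:
0: ∅
1: ∅
2: ∅
3: ∅
4: 118
5: ∅
6: ∅
7: 699 -> 51 -> 211 -> 667 -> 923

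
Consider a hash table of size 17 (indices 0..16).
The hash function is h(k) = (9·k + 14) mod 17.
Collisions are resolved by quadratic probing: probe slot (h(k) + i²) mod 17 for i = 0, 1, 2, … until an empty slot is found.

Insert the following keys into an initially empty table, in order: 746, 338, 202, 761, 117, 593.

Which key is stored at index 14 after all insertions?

338

746 hashes to 13; slot 13 is free → place at 13.
338 hashes to 13; 13 taken → place at 14.
202 hashes to 13; 13,14 taken → place at 0.
761 hashes to 12; slot 12 is free → place at 12.
117 hashes to 13; 13,14,0 taken → place at 5.
593 hashes to 13; 13,14,0,5,12 taken → place at 4.
Table: [202, _, _, _, 593, 117, _, _, _, _, _, _, 761, 746, 338, _, _]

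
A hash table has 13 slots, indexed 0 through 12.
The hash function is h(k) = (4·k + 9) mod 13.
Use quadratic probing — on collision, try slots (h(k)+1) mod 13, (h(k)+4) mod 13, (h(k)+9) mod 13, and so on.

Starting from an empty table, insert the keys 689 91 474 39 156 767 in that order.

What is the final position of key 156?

5

Insert 689: h=9, slot 9 empty => index 9.
Insert 91: h=9, slot 9 occupied => index 10.
Insert 474: h=7, slot 7 empty => index 7.
Insert 39: h=9, slots 9,10 occupied => index 0.
Insert 156: h=9, slots 9,10,0 occupied => index 5.
Insert 767: h=9, slots 9,10,0,5 occupied => index 12.
Table: [39, ., ., ., ., 156, ., 474, ., 689, 91, ., 767]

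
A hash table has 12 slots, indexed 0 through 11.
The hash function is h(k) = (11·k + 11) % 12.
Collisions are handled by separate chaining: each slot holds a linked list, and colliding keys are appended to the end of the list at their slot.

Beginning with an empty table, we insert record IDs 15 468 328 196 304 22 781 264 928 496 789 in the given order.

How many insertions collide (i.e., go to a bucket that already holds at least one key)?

Insert 15: h=8, bucket 8 empty → new chain.
Insert 468: h=11, bucket 11 empty → new chain.
Insert 328: h=7, bucket 7 empty → new chain.
Insert 196: h=7, bucket 7 nonempty → append to chain.
Insert 304: h=7, bucket 7 nonempty → append to chain.
Insert 22: h=1, bucket 1 empty → new chain.
Insert 781: h=10, bucket 10 empty → new chain.
Insert 264: h=11, bucket 11 nonempty → append to chain.
Insert 928: h=7, bucket 7 nonempty → append to chain.
Insert 496: h=7, bucket 7 nonempty → append to chain.
Insert 789: h=2, bucket 2 empty → new chain.
Final buckets:
0: -
1: 22
2: 789
3: -
4: -
5: -
6: -
7: 328 -> 196 -> 304 -> 928 -> 496
8: 15
9: -
10: 781
11: 468 -> 264

5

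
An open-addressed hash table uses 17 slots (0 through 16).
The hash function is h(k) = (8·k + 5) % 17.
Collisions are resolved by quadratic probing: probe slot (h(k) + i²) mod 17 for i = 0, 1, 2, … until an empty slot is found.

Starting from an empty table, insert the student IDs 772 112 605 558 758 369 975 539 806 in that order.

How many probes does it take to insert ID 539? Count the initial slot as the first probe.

3

772 hashes to 10; slot 10 is free -> place at 10.
112 hashes to 0; slot 0 is free -> place at 0.
605 hashes to 0; 0 taken -> place at 1.
558 hashes to 15; slot 15 is free -> place at 15.
758 hashes to 0; 0,1 taken -> place at 4.
369 hashes to 16; slot 16 is free -> place at 16.
975 hashes to 2; slot 2 is free -> place at 2.
539 hashes to 16; 16,0 taken -> place at 3.
806 hashes to 10; 10 taken -> place at 11.
Table: [112, 605, 975, 539, 758, ∅, ∅, ∅, ∅, ∅, 772, 806, ∅, ∅, ∅, 558, 369]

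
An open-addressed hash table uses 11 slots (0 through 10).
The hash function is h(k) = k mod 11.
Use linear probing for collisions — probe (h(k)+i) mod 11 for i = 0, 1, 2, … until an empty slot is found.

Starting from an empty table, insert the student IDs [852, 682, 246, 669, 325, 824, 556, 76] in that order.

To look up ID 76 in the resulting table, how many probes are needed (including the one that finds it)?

852 hashes to 5; slot 5 is free → place at 5.
682 hashes to 0; slot 0 is free → place at 0.
246 hashes to 4; slot 4 is free → place at 4.
669 hashes to 9; slot 9 is free → place at 9.
325 hashes to 6; slot 6 is free → place at 6.
824 hashes to 10; slot 10 is free → place at 10.
556 hashes to 6; 6 taken → place at 7.
76 hashes to 10; 10,0 taken → place at 1.
Table: [682, 76, _, _, 246, 852, 325, 556, _, 669, 824]
Lookup 76: h=10, probe 10,0,1 → found at 1.

3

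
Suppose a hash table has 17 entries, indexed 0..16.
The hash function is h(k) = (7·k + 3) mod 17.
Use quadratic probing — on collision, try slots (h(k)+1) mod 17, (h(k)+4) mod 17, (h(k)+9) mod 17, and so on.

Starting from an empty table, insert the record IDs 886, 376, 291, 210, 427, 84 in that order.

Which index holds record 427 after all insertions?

886: h=0 => slot 0
376: h=0, probe 0,1 => slot 1
291: h=0, probe 0,1,4 => slot 4
210: h=11 => slot 11
427: h=0, probe 0,1,4,9 => slot 9
84: h=13 => slot 13
Table: [886, 376, ., ., 291, ., ., ., ., 427, ., 210, ., 84, ., ., .]

9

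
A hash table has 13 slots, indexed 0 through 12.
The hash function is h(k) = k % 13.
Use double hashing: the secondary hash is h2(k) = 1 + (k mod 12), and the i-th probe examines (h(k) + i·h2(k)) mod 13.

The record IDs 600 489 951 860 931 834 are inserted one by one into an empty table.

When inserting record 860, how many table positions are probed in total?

2

600 hashes to 2; slot 2 is free => place at 2.
489 hashes to 8; slot 8 is free => place at 8.
951 hashes to 2, h2=4; 2 taken => place at 6.
860 hashes to 2, h2=9; 2 taken => place at 11.
931 hashes to 8, h2=8; 8 taken => place at 3.
834 hashes to 2, h2=7; 2 taken => place at 9.
Table: [_, _, 600, 931, _, _, 951, _, 489, 834, _, 860, _]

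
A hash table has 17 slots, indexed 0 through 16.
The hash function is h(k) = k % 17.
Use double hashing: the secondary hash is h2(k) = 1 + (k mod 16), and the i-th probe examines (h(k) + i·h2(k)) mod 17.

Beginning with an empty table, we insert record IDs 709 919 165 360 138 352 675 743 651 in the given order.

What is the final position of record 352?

709: h=12 → slot 12
919: h=1 → slot 1
165: h=12, h2=6, probe 12,1,7 → slot 7
360: h=3 → slot 3
138: h=2 → slot 2
352: h=12, h2=1, probe 12,13 → slot 13
675: h=12, h2=4, probe 12,16 → slot 16
743: h=12, h2=8, probe 12,3,11 → slot 11
651: h=5 → slot 5
Table: [—, 919, 138, 360, —, 651, —, 165, —, —, —, 743, 709, 352, —, —, 675]

13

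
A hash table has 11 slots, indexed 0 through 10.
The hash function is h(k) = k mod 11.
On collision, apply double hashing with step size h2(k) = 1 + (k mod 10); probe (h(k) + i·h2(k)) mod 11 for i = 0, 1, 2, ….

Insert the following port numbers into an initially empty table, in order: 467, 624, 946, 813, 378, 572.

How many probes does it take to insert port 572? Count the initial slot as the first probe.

2

467: h=5 → slot 5
624: h=8 → slot 8
946: h=0 → slot 0
813: h=10 → slot 10
378: h=4 → slot 4
572: h=0, h2=3, probe 0,3 → slot 3
Table: [946, ∅, ∅, 572, 378, 467, ∅, ∅, 624, ∅, 813]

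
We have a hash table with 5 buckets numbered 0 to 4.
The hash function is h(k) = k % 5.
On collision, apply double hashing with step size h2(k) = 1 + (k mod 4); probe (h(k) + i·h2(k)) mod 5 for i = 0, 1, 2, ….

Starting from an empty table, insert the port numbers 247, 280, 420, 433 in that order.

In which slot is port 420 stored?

247 hashes to 2; slot 2 is free -> place at 2.
280 hashes to 0; slot 0 is free -> place at 0.
420 hashes to 0, h2=1; 0 taken -> place at 1.
433 hashes to 3; slot 3 is free -> place at 3.
Table: [280, 420, 247, 433, ∅]

1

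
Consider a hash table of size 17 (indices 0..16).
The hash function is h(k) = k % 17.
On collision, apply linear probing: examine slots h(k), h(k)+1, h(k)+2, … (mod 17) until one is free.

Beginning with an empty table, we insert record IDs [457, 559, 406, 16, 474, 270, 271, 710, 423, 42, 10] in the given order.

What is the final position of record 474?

2

457 hashes to 15; slot 15 is free -> place at 15.
559 hashes to 15; 15 taken -> place at 16.
406 hashes to 15; 15,16 taken -> place at 0.
16 hashes to 16; 16,0 taken -> place at 1.
474 hashes to 15; 15,16,0,1 taken -> place at 2.
270 hashes to 15; 15,16,0,1,2 taken -> place at 3.
271 hashes to 16; 16,0,1,2,3 taken -> place at 4.
710 hashes to 13; slot 13 is free -> place at 13.
423 hashes to 15; 15,16,0,1,2,3,4 taken -> place at 5.
42 hashes to 8; slot 8 is free -> place at 8.
10 hashes to 10; slot 10 is free -> place at 10.
Table: [406, 16, 474, 270, 271, 423, ∅, ∅, 42, ∅, 10, ∅, ∅, 710, ∅, 457, 559]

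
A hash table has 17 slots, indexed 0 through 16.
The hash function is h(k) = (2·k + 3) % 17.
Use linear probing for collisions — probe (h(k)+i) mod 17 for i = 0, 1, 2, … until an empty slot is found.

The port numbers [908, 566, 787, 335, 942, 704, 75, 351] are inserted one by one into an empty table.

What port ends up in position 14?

787

908 hashes to 0; slot 0 is free => place at 0.
566 hashes to 13; slot 13 is free => place at 13.
787 hashes to 13; 13 taken => place at 14.
335 hashes to 10; slot 10 is free => place at 10.
942 hashes to 0; 0 taken => place at 1.
704 hashes to 0; 0,1 taken => place at 2.
75 hashes to 0; 0,1,2 taken => place at 3.
351 hashes to 8; slot 8 is free => place at 8.
Table: [908, 942, 704, 75, ., ., ., ., 351, ., 335, ., ., 566, 787, ., .]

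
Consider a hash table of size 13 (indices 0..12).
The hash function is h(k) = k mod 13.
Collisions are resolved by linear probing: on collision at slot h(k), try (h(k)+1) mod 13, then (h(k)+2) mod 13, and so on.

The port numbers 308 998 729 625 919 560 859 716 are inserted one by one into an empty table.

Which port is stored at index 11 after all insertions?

919

308 hashes to 9; slot 9 is free -> place at 9.
998 hashes to 10; slot 10 is free -> place at 10.
729 hashes to 1; slot 1 is free -> place at 1.
625 hashes to 1; 1 taken -> place at 2.
919 hashes to 9; 9,10 taken -> place at 11.
560 hashes to 1; 1,2 taken -> place at 3.
859 hashes to 1; 1,2,3 taken -> place at 4.
716 hashes to 1; 1,2,3,4 taken -> place at 5.
Table: [∅, 729, 625, 560, 859, 716, ∅, ∅, ∅, 308, 998, 919, ∅]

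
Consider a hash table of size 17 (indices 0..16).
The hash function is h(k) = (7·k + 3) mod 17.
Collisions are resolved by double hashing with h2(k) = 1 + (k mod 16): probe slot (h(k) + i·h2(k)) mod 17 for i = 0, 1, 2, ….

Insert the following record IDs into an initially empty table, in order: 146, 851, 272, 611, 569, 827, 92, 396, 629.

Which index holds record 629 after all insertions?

9

Insert 146: h=5, slot 5 empty → index 5.
Insert 851: h=10, slot 10 empty → index 10.
Insert 272: h=3, slot 3 empty → index 3.
Insert 611: h=13, slot 13 empty → index 13.
Insert 569: h=8, slot 8 empty → index 8.
Insert 827: h=12, slot 12 empty → index 12.
Insert 92: h=1, slot 1 empty → index 1.
Insert 396: h=4, slot 4 empty → index 4.
Insert 629: h=3, h2=6, slot 3 occupied → index 9.
Table: [_, 92, _, 272, 396, 146, _, _, 569, 629, 851, _, 827, 611, _, _, _]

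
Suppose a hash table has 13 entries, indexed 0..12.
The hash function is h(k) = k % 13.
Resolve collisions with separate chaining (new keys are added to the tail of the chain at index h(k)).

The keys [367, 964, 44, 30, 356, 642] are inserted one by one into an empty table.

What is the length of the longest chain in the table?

3

Insert 367: h=3, bucket 3 empty -> new chain.
Insert 964: h=2, bucket 2 empty -> new chain.
Insert 44: h=5, bucket 5 empty -> new chain.
Insert 30: h=4, bucket 4 empty -> new chain.
Insert 356: h=5, bucket 5 nonempty -> append to chain.
Insert 642: h=5, bucket 5 nonempty -> append to chain.
Final buckets:
0: -
1: -
2: 964
3: 367
4: 30
5: 44 -> 356 -> 642
6: -
7: -
8: -
9: -
10: -
11: -
12: -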